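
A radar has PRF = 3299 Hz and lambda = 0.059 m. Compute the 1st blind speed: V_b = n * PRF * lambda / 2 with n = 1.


V_blind = 1 * 3299 * 0.059 / 2 = 97.3 m/s

97.3 m/s


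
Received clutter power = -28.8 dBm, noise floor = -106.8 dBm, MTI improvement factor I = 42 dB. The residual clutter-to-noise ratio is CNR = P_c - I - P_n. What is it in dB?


CNR = -28.8 - 42 - (-106.8) = 36.0 dB

36.0 dB


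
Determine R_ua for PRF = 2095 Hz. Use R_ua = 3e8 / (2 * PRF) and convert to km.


R_ua = 3e8 / (2 * 2095) = 71599.0 m = 71.6 km

71.6 km


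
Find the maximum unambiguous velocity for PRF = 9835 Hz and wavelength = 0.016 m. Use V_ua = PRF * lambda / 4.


V_ua = 9835 * 0.016 / 4 = 39.3 m/s

39.3 m/s


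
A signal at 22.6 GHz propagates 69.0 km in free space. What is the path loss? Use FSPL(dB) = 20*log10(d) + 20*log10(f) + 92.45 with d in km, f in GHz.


20*log10(69.0) = 36.78
20*log10(22.6) = 27.08
FSPL = 156.3 dB

156.3 dB


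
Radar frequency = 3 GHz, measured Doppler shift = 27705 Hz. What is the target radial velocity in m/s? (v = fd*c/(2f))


v = 27705 * 3e8 / (2 * 3000000000.0) = 1385.3 m/s

1385.3 m/s


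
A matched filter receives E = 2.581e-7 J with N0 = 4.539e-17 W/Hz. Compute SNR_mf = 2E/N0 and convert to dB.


SNR_lin = 2 * 2.581e-7 / 4.539e-17 = 1.137e10
SNR_dB = 10*log10(1.137e10) = 100.6 dB

100.6 dB


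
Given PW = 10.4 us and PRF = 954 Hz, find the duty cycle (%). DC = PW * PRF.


DC = 10.4e-6 * 954 * 100 = 0.99%

0.99%


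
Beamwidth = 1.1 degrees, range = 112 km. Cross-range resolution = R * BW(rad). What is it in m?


BW_rad = 0.019198622
CR = 112000 * 0.019198622 = 2150.2 m

2150.2 m


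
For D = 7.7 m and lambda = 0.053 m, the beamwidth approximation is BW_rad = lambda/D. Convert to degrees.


BW_rad = 0.053 / 7.7 = 0.006883
BW_deg = 0.39 degrees

0.39 degrees


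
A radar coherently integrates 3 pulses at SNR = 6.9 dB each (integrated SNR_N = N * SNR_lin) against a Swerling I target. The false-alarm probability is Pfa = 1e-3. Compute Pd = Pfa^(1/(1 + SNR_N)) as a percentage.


SNR_lin = 10^(6.9/10) = 4.89779
SNR_N = 3 * 4.89779 = 14.69337
1/(1 + SNR_N) = 1/15.69337 = 0.0637212
Pd = (1e-3)^0.0637212 = 0.64393
Pd = 64.4%

64.4%


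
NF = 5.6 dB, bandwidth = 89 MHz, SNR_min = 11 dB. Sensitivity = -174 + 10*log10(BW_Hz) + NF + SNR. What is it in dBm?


10*log10(89000000.0) = 79.49
S = -174 + 79.49 + 5.6 + 11 = -77.9 dBm

-77.9 dBm


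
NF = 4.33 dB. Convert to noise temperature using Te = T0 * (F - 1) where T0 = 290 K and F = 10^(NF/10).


NF_lin = 10^(4.33/10) = 2.710192
Te = 290 * (2.710192 - 1) = 496.0 K

496.0 K


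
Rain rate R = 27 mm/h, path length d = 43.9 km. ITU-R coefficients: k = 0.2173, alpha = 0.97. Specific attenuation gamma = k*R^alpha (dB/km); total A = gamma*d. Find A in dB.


gamma = 0.2173 * 27^0.97 = 5.314747 dB/km
A = 5.314747 * 43.9 = 233.32 dB

233.32 dB


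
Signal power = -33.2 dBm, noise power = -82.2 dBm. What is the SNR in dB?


SNR = -33.2 - (-82.2) = 49.0 dB

49.0 dB


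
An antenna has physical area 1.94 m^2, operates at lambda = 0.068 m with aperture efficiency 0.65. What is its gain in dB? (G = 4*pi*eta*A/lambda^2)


G_linear = 4*pi*0.65*1.94/0.068^2 = 3426.94
G_dB = 10*log10(3426.94) = 35.3 dB

35.3 dB


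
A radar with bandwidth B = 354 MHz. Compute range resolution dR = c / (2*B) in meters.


dR = 3e8 / (2 * 354000000.0) = 0.42 m

0.42 m


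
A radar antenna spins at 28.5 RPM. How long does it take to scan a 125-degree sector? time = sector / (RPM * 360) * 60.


t = 125 / (28.5 * 360) * 60 = 0.73 s

0.73 s


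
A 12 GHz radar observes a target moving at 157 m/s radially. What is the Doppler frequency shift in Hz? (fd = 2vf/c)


fd = 2 * 157 * 12000000000.0 / 3e8 = 12560.0 Hz

12560.0 Hz


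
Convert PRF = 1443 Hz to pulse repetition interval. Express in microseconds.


PRI = 1/1443 = 0.0006930007 s = 693.0 us

693.0 us


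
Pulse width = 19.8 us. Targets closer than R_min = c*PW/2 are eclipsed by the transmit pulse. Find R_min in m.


R_min = 3e8 * 19.8e-6 / 2 = 2970.0 m

2970.0 m


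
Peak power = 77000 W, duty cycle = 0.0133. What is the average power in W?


P_avg = 77000 * 0.0133 = 1024.1 W

1024.1 W


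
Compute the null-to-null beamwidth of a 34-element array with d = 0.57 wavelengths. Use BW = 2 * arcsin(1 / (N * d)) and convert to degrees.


1/(N*d) = 1/(34*0.57) = 0.0516
BW = 2*arcsin(0.0516) = 5.9 degrees

5.9 degrees


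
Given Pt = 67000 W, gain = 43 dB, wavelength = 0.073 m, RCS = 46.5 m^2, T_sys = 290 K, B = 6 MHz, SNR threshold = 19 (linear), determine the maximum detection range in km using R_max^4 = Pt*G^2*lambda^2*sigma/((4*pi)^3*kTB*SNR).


G_lin = 10^(43/10) = 19952.62315
R^4 = 67000 * 19952.62315^2 * 0.073^2 * 46.5 / ((4*pi)^3 * 1.38e-23 * 290 * 6000000.0 * 19)
R^4 = 7.30066e21 m^4
R_max = (7.30066e21)^(1/4) = 292307.9 m = 292.3 km

292.3 km


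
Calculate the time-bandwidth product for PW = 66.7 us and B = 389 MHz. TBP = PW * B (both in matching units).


TBP = 66.7 * 389 = 25946.3

25946.3


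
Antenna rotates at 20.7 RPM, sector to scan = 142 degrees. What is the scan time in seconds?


t = 142 / (20.7 * 360) * 60 = 1.14 s

1.14 s


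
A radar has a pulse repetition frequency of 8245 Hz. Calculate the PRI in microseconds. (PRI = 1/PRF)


PRI = 1/8245 = 0.0001212856 s = 121.3 us

121.3 us


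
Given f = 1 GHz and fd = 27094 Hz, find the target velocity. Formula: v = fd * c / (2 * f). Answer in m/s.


v = 27094 * 3e8 / (2 * 1000000000.0) = 4064.1 m/s

4064.1 m/s


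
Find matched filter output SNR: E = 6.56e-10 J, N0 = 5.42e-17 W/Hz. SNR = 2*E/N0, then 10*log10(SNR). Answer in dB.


SNR_lin = 2 * 6.56e-10 / 5.42e-17 = 2.421e7
SNR_dB = 10*log10(2.421e7) = 73.8 dB

73.8 dB


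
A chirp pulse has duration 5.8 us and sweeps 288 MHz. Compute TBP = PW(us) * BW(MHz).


TBP = 5.8 * 288 = 1670.4

1670.4


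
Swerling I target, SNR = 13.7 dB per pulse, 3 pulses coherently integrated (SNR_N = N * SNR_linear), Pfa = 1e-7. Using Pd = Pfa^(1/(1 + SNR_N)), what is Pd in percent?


SNR_lin = 10^(13.7/10) = 23.44229
SNR_N = 3 * 23.44229 = 70.32687
1/(1 + SNR_N) = 1/71.32687 = 0.01402
Pd = (1e-7)^0.01402 = 0.79774
Pd = 79.8%

79.8%


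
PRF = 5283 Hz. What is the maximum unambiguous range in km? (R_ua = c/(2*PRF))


R_ua = 3e8 / (2 * 5283) = 28393.0 m = 28.4 km

28.4 km


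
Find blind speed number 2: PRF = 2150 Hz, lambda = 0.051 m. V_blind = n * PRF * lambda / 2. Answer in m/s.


V_blind = 2 * 2150 * 0.051 / 2 = 109.7 m/s

109.7 m/s


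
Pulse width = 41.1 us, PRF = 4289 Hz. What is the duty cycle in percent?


DC = 41.1e-6 * 4289 * 100 = 17.63%

17.63%


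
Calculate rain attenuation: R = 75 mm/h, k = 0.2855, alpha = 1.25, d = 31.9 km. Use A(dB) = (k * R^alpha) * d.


gamma = 0.2855 * 75^1.25 = 63.013368 dB/km
A = 63.013368 * 31.9 = 2010.13 dB

2010.13 dB


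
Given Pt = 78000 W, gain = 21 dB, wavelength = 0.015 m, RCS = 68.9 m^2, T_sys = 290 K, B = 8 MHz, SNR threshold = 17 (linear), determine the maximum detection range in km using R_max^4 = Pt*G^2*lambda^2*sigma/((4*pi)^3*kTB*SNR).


G_lin = 10^(21/10) = 125.892541
R^4 = 78000 * 125.892541^2 * 0.015^2 * 68.9 / ((4*pi)^3 * 1.38e-23 * 290 * 8000000.0 * 17)
R^4 = 1.7744e16 m^4
R_max = (1.7744e16)^(1/4) = 11541.5 m = 11.5 km

11.5 km


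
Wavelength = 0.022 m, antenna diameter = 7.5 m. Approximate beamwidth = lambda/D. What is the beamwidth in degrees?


BW_rad = 0.022 / 7.5 = 0.002933
BW_deg = 0.17 degrees

0.17 degrees


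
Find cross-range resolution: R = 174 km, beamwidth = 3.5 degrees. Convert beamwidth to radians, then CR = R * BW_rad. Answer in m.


BW_rad = 0.061086524
CR = 174000 * 0.061086524 = 10629.1 m

10629.1 m


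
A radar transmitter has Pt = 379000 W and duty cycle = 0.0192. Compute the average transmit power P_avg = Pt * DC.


P_avg = 379000 * 0.0192 = 7276.8 W

7276.8 W


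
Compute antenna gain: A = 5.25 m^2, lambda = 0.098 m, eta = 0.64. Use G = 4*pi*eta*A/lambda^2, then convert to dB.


G_linear = 4*pi*0.64*5.25/0.098^2 = 4396.4
G_dB = 10*log10(4396.4) = 36.4 dB

36.4 dB


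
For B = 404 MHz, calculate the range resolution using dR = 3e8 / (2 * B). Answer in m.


dR = 3e8 / (2 * 404000000.0) = 0.37 m

0.37 m


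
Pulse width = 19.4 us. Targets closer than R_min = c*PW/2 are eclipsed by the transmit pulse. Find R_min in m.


R_min = 3e8 * 19.4e-6 / 2 = 2910.0 m

2910.0 m


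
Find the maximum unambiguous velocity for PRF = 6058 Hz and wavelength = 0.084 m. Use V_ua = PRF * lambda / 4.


V_ua = 6058 * 0.084 / 4 = 127.2 m/s

127.2 m/s


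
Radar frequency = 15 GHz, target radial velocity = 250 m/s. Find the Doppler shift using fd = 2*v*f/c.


fd = 2 * 250 * 15000000000.0 / 3e8 = 25000.0 Hz

25000.0 Hz


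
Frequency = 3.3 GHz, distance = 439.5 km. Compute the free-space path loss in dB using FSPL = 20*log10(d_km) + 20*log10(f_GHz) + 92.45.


20*log10(439.5) = 52.86
20*log10(3.3) = 10.37
FSPL = 155.7 dB

155.7 dB


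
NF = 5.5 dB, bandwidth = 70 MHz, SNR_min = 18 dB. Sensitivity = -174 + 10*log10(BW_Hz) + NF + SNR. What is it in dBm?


10*log10(70000000.0) = 78.45
S = -174 + 78.45 + 5.5 + 18 = -72.0 dBm

-72.0 dBm


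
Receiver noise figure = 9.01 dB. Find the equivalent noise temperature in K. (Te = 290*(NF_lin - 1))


NF_lin = 10^(9.01/10) = 7.961594
Te = 290 * (7.961594 - 1) = 2018.9 K

2018.9 K


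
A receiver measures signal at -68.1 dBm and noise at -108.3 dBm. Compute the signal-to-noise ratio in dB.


SNR = -68.1 - (-108.3) = 40.2 dB

40.2 dB


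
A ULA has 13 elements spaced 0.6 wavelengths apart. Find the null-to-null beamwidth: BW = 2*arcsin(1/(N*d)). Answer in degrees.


1/(N*d) = 1/(13*0.6) = 0.128205
BW = 2*arcsin(0.128205) = 14.7 degrees

14.7 degrees


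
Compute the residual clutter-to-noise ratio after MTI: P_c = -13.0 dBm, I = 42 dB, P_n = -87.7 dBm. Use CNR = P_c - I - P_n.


CNR = -13.0 - 42 - (-87.7) = 32.7 dB

32.7 dB


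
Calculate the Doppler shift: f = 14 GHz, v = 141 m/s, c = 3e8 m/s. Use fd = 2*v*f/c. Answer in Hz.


fd = 2 * 141 * 14000000000.0 / 3e8 = 13160.0 Hz

13160.0 Hz


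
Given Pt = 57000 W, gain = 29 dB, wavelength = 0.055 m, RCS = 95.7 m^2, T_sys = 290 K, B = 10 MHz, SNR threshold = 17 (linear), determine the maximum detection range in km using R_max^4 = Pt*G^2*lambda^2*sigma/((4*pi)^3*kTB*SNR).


G_lin = 10^(29/10) = 794.328235
R^4 = 57000 * 794.328235^2 * 0.055^2 * 95.7 / ((4*pi)^3 * 1.38e-23 * 290 * 10000000.0 * 17)
R^4 = 7.71181e18 m^4
R_max = (7.71181e18)^(1/4) = 52697.4 m = 52.7 km

52.7 km


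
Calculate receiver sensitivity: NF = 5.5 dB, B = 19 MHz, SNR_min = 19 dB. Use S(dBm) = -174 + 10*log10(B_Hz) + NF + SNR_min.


10*log10(19000000.0) = 72.79
S = -174 + 72.79 + 5.5 + 19 = -76.7 dBm

-76.7 dBm


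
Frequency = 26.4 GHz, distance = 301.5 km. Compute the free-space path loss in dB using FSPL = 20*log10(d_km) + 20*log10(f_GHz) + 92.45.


20*log10(301.5) = 49.59
20*log10(26.4) = 28.43
FSPL = 170.5 dB

170.5 dB


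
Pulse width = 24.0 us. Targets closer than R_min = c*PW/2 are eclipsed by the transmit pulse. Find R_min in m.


R_min = 3e8 * 24.0e-6 / 2 = 3600.0 m

3600.0 m


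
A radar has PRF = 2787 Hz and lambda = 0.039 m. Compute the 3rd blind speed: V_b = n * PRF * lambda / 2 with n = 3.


V_blind = 3 * 2787 * 0.039 / 2 = 163.0 m/s

163.0 m/s


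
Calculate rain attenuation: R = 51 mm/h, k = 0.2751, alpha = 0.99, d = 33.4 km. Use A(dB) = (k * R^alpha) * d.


gamma = 0.2751 * 51^0.99 = 13.489165 dB/km
A = 13.489165 * 33.4 = 450.54 dB

450.54 dB


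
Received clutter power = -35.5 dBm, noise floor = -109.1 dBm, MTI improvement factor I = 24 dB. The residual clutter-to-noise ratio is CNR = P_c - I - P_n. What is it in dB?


CNR = -35.5 - 24 - (-109.1) = 49.6 dB

49.6 dB


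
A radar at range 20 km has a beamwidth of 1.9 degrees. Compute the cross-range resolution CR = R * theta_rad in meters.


BW_rad = 0.033161256
CR = 20000 * 0.033161256 = 663.2 m

663.2 m


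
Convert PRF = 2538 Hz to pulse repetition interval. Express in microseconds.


PRI = 1/2538 = 0.000394011 s = 394.0 us

394.0 us


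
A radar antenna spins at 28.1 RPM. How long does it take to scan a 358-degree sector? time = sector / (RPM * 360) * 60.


t = 358 / (28.1 * 360) * 60 = 2.12 s

2.12 s


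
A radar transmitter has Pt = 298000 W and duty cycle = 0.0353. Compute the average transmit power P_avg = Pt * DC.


P_avg = 298000 * 0.0353 = 10519.4 W

10519.4 W


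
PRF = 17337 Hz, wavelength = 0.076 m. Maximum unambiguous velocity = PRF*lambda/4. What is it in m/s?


V_ua = 17337 * 0.076 / 4 = 329.4 m/s

329.4 m/s


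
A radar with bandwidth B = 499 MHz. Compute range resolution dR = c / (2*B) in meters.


dR = 3e8 / (2 * 499000000.0) = 0.3 m

0.3 m


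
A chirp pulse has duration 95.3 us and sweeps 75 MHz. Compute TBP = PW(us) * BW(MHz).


TBP = 95.3 * 75 = 7147.5

7147.5


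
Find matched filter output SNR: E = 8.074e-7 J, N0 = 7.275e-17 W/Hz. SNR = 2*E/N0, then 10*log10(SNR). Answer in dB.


SNR_lin = 2 * 8.074e-7 / 7.275e-17 = 2.22e10
SNR_dB = 10*log10(2.22e10) = 103.5 dB

103.5 dB


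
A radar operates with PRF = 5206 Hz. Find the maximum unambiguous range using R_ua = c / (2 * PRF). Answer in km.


R_ua = 3e8 / (2 * 5206) = 28812.9 m = 28.8 km

28.8 km


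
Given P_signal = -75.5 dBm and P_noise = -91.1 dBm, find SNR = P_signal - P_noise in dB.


SNR = -75.5 - (-91.1) = 15.6 dB

15.6 dB


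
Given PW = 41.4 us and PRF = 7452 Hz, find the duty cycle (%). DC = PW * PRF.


DC = 41.4e-6 * 7452 * 100 = 30.85%

30.85%


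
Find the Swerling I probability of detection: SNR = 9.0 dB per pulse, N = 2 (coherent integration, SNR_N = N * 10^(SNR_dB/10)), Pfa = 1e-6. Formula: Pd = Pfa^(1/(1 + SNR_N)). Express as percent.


SNR_lin = 10^(9.0/10) = 7.94328
SNR_N = 2 * 7.94328 = 15.88656
1/(1 + SNR_N) = 1/16.88656 = 0.0592187
Pd = (1e-6)^0.0592187 = 0.44125
Pd = 44.1%

44.1%


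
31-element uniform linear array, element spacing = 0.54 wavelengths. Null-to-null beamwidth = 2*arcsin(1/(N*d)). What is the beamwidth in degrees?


1/(N*d) = 1/(31*0.54) = 0.059737
BW = 2*arcsin(0.059737) = 6.8 degrees

6.8 degrees


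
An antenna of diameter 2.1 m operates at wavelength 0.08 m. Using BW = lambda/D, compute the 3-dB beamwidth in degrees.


BW_rad = 0.08 / 2.1 = 0.038095
BW_deg = 2.18 degrees

2.18 degrees


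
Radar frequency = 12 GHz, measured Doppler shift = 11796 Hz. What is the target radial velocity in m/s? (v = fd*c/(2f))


v = 11796 * 3e8 / (2 * 12000000000.0) = 147.5 m/s

147.5 m/s


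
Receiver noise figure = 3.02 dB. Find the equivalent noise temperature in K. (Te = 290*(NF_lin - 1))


NF_lin = 10^(3.02/10) = 2.004472
Te = 290 * (2.004472 - 1) = 291.3 K

291.3 K


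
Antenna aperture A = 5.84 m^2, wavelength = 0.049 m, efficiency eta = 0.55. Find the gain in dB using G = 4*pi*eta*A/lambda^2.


G_linear = 4*pi*0.55*5.84/0.049^2 = 16810.99
G_dB = 10*log10(16810.99) = 42.3 dB

42.3 dB


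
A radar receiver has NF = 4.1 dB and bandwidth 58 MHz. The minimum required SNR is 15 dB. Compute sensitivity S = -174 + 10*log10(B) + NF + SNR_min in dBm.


10*log10(58000000.0) = 77.63
S = -174 + 77.63 + 4.1 + 15 = -77.3 dBm

-77.3 dBm


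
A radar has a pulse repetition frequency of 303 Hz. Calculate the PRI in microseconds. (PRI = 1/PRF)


PRI = 1/303 = 0.00330033 s = 3300.3 us

3300.3 us


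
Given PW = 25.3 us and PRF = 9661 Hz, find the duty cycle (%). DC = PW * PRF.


DC = 25.3e-6 * 9661 * 100 = 24.44%

24.44%


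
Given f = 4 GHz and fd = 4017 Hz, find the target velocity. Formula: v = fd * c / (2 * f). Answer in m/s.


v = 4017 * 3e8 / (2 * 4000000000.0) = 150.6 m/s

150.6 m/s


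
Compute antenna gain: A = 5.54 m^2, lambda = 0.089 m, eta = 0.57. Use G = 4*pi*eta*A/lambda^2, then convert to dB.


G_linear = 4*pi*0.57*5.54/0.089^2 = 5009.73
G_dB = 10*log10(5009.73) = 37.0 dB

37.0 dB


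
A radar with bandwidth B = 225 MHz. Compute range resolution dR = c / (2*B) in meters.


dR = 3e8 / (2 * 225000000.0) = 0.67 m

0.67 m


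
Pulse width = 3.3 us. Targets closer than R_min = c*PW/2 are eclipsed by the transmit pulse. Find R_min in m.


R_min = 3e8 * 3.3e-6 / 2 = 495.0 m

495.0 m


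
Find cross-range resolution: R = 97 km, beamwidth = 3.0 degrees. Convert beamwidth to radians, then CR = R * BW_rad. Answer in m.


BW_rad = 0.052359878
CR = 97000 * 0.052359878 = 5078.9 m

5078.9 m


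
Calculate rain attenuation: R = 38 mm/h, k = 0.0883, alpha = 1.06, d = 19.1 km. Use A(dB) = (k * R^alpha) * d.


gamma = 0.0883 * 38^1.06 = 4.173797 dB/km
A = 4.173797 * 19.1 = 79.72 dB

79.72 dB


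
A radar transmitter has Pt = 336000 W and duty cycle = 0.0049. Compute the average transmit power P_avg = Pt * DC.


P_avg = 336000 * 0.0049 = 1646.4 W

1646.4 W


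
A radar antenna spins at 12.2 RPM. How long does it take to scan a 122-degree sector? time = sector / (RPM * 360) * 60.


t = 122 / (12.2 * 360) * 60 = 1.67 s

1.67 s


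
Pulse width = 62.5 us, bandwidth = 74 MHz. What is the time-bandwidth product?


TBP = 62.5 * 74 = 4625.0

4625.0


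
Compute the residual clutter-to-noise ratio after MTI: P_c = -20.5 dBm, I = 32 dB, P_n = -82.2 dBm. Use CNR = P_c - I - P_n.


CNR = -20.5 - 32 - (-82.2) = 29.7 dB

29.7 dB


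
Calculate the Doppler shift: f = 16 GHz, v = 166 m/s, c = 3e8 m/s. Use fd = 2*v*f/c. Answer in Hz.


fd = 2 * 166 * 16000000000.0 / 3e8 = 17706.7 Hz

17706.7 Hz


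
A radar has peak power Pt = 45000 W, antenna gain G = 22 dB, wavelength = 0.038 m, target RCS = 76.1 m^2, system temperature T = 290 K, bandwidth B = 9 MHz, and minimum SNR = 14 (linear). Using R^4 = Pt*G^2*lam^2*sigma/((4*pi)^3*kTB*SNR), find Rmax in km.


G_lin = 10^(22/10) = 158.489319
R^4 = 45000 * 158.489319^2 * 0.038^2 * 76.1 / ((4*pi)^3 * 1.38e-23 * 290 * 9000000.0 * 14)
R^4 = 1.24133e17 m^4
R_max = (1.24133e17)^(1/4) = 18770.3 m = 18.8 km

18.8 km


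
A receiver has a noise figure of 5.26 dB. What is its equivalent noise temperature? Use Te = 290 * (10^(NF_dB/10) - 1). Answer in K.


NF_lin = 10^(5.26/10) = 3.357376
Te = 290 * (3.357376 - 1) = 683.6 K

683.6 K


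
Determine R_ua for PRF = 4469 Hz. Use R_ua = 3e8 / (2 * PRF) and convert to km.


R_ua = 3e8 / (2 * 4469) = 33564.6 m = 33.6 km

33.6 km


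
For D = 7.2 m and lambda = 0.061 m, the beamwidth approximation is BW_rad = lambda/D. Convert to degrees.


BW_rad = 0.061 / 7.2 = 0.008472
BW_deg = 0.49 degrees

0.49 degrees


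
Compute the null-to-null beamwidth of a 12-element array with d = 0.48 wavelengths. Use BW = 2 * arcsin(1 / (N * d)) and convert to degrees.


1/(N*d) = 1/(12*0.48) = 0.173611
BW = 2*arcsin(0.173611) = 20.0 degrees

20.0 degrees


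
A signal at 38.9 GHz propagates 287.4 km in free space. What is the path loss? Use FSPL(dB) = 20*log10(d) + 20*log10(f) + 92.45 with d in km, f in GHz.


20*log10(287.4) = 49.17
20*log10(38.9) = 31.8
FSPL = 173.4 dB

173.4 dB


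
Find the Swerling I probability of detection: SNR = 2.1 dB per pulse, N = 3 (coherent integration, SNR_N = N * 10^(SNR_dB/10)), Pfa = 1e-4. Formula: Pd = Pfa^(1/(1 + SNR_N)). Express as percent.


SNR_lin = 10^(2.1/10) = 1.62181
SNR_N = 3 * 1.62181 = 4.86543
1/(1 + SNR_N) = 1/5.86543 = 0.1704905
Pd = (1e-4)^0.1704905 = 0.20799
Pd = 20.8%

20.8%


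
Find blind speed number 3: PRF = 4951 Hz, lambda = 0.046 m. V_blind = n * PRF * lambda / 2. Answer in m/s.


V_blind = 3 * 4951 * 0.046 / 2 = 341.6 m/s

341.6 m/s


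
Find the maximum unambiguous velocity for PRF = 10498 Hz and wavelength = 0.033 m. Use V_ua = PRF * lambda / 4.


V_ua = 10498 * 0.033 / 4 = 86.6 m/s

86.6 m/s


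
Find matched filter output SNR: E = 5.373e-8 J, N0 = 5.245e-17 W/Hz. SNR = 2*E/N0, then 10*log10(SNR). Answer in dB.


SNR_lin = 2 * 5.373e-8 / 5.245e-17 = 2.049e9
SNR_dB = 10*log10(2.049e9) = 93.1 dB

93.1 dB


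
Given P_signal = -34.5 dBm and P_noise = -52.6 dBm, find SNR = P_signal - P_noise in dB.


SNR = -34.5 - (-52.6) = 18.1 dB

18.1 dB


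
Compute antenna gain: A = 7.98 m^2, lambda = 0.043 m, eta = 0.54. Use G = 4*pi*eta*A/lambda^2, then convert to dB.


G_linear = 4*pi*0.54*7.98/0.043^2 = 29286.64
G_dB = 10*log10(29286.64) = 44.7 dB

44.7 dB


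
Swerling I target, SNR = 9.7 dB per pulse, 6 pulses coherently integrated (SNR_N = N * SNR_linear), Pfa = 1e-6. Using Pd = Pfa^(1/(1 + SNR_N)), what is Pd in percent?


SNR_lin = 10^(9.7/10) = 9.33254
SNR_N = 6 * 9.33254 = 55.99524
1/(1 + SNR_N) = 1/56.99524 = 0.0175453
Pd = (1e-6)^0.0175453 = 0.78474
Pd = 78.5%

78.5%


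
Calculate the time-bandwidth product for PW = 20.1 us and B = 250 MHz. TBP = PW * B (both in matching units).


TBP = 20.1 * 250 = 5025.0

5025.0


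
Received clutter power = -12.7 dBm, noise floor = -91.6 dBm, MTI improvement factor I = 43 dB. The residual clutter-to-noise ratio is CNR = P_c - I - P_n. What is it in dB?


CNR = -12.7 - 43 - (-91.6) = 35.9 dB

35.9 dB


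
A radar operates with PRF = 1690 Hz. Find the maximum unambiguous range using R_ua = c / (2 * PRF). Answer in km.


R_ua = 3e8 / (2 * 1690) = 88757.4 m = 88.8 km

88.8 km


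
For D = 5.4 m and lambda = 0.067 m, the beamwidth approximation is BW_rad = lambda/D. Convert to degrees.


BW_rad = 0.067 / 5.4 = 0.012407
BW_deg = 0.71 degrees

0.71 degrees


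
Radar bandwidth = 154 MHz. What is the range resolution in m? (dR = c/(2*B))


dR = 3e8 / (2 * 154000000.0) = 0.97 m

0.97 m


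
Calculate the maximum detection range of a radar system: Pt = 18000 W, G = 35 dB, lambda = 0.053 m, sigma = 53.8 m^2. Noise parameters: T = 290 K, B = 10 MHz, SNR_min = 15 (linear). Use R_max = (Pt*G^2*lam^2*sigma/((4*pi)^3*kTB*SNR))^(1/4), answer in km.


G_lin = 10^(35/10) = 3162.27766
R^4 = 18000 * 3162.27766^2 * 0.053^2 * 53.8 / ((4*pi)^3 * 1.38e-23 * 290 * 10000000.0 * 15)
R^4 = 2.28354e19 m^4
R_max = (2.28354e19)^(1/4) = 69127.7 m = 69.1 km

69.1 km


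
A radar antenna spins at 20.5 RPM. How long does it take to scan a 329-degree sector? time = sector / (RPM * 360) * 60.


t = 329 / (20.5 * 360) * 60 = 2.67 s

2.67 s


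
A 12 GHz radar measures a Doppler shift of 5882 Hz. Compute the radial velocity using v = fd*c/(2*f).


v = 5882 * 3e8 / (2 * 12000000000.0) = 73.5 m/s

73.5 m/s


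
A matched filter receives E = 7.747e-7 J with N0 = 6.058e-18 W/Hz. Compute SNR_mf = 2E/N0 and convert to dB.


SNR_lin = 2 * 7.747e-7 / 6.058e-18 = 2.558e11
SNR_dB = 10*log10(2.558e11) = 114.1 dB

114.1 dB


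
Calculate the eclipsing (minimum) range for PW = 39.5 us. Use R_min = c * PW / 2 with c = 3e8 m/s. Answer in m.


R_min = 3e8 * 39.5e-6 / 2 = 5925.0 m

5925.0 m


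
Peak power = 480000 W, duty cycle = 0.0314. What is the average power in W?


P_avg = 480000 * 0.0314 = 15072.0 W

15072.0 W


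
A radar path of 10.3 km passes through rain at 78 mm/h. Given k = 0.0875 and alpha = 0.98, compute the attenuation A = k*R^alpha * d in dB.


gamma = 0.0875 * 78^0.98 = 6.255482 dB/km
A = 6.255482 * 10.3 = 64.43 dB

64.43 dB


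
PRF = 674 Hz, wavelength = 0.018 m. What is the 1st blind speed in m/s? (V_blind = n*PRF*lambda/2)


V_blind = 1 * 674 * 0.018 / 2 = 6.1 m/s

6.1 m/s


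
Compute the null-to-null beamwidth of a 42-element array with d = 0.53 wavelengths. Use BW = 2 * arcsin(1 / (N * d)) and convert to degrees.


1/(N*d) = 1/(42*0.53) = 0.044924
BW = 2*arcsin(0.044924) = 5.1 degrees

5.1 degrees


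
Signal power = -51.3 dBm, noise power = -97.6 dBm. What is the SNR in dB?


SNR = -51.3 - (-97.6) = 46.3 dB

46.3 dB


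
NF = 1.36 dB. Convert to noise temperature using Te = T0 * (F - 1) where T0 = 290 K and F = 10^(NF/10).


NF_lin = 10^(1.36/10) = 1.367729
Te = 290 * (1.367729 - 1) = 106.6 K

106.6 K


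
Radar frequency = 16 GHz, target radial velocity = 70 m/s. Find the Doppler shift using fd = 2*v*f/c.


fd = 2 * 70 * 16000000000.0 / 3e8 = 7466.7 Hz

7466.7 Hz


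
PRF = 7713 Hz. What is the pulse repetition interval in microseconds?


PRI = 1/7713 = 0.0001296512 s = 129.7 us

129.7 us


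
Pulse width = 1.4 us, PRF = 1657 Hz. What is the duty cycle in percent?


DC = 1.4e-6 * 1657 * 100 = 0.23%

0.23%


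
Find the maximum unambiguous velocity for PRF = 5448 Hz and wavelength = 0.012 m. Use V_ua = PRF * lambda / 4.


V_ua = 5448 * 0.012 / 4 = 16.3 m/s

16.3 m/s


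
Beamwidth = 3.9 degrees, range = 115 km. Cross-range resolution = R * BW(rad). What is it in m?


BW_rad = 0.068067841
CR = 115000 * 0.068067841 = 7827.8 m

7827.8 m


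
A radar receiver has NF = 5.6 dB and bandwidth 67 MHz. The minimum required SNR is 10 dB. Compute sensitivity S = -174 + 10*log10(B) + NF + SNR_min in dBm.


10*log10(67000000.0) = 78.26
S = -174 + 78.26 + 5.6 + 10 = -80.1 dBm

-80.1 dBm


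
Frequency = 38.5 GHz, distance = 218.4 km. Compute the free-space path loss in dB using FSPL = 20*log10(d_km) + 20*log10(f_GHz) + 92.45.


20*log10(218.4) = 46.79
20*log10(38.5) = 31.71
FSPL = 170.9 dB

170.9 dB


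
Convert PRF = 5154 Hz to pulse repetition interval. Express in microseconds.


PRI = 1/5154 = 0.0001940241 s = 194.0 us

194.0 us


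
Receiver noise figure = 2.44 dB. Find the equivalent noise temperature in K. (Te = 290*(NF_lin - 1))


NF_lin = 10^(2.44/10) = 1.753881
Te = 290 * (1.753881 - 1) = 218.6 K

218.6 K


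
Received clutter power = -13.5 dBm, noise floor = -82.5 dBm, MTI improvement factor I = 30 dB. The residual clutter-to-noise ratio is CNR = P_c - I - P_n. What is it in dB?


CNR = -13.5 - 30 - (-82.5) = 39.0 dB

39.0 dB


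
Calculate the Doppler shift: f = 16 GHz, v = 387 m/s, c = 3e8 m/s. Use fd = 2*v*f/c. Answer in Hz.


fd = 2 * 387 * 16000000000.0 / 3e8 = 41280.0 Hz

41280.0 Hz


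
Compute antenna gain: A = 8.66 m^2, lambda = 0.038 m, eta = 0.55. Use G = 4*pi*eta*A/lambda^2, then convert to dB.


G_linear = 4*pi*0.55*8.66/0.038^2 = 41449.88
G_dB = 10*log10(41449.88) = 46.2 dB

46.2 dB


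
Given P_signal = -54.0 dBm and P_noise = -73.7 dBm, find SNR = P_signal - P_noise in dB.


SNR = -54.0 - (-73.7) = 19.7 dB

19.7 dB


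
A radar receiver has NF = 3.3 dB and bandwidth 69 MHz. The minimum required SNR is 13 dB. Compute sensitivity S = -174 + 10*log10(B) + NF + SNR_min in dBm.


10*log10(69000000.0) = 78.39
S = -174 + 78.39 + 3.3 + 13 = -79.3 dBm

-79.3 dBm


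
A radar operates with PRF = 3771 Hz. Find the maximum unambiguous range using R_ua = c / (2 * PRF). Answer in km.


R_ua = 3e8 / (2 * 3771) = 39777.2 m = 39.8 km

39.8 km


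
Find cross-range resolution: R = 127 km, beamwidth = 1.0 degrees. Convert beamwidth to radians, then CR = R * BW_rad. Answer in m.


BW_rad = 0.017453293
CR = 127000 * 0.017453293 = 2216.6 m

2216.6 m


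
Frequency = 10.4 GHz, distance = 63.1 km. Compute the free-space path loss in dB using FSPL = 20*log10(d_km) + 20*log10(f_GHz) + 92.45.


20*log10(63.1) = 36.0
20*log10(10.4) = 20.34
FSPL = 148.8 dB

148.8 dB


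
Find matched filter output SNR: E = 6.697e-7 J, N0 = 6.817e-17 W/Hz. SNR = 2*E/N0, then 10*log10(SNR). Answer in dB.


SNR_lin = 2 * 6.697e-7 / 6.817e-17 = 1.965e10
SNR_dB = 10*log10(1.965e10) = 102.9 dB

102.9 dB


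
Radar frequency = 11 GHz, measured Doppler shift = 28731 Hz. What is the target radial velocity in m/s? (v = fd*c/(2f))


v = 28731 * 3e8 / (2 * 11000000000.0) = 391.8 m/s

391.8 m/s


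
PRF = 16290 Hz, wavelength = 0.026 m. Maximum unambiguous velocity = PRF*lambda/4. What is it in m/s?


V_ua = 16290 * 0.026 / 4 = 105.9 m/s

105.9 m/s


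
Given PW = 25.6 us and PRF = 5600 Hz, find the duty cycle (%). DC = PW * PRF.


DC = 25.6e-6 * 5600 * 100 = 14.34%

14.34%


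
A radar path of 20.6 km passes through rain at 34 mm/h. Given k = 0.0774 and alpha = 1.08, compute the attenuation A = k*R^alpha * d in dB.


gamma = 0.0774 * 34^1.08 = 3.489299 dB/km
A = 3.489299 * 20.6 = 71.88 dB

71.88 dB


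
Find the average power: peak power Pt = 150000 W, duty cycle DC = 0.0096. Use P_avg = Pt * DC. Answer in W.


P_avg = 150000 * 0.0096 = 1440.0 W

1440.0 W


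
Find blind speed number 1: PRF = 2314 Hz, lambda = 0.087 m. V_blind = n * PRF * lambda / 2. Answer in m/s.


V_blind = 1 * 2314 * 0.087 / 2 = 100.7 m/s

100.7 m/s


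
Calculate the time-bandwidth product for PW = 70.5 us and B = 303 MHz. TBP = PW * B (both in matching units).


TBP = 70.5 * 303 = 21361.5

21361.5


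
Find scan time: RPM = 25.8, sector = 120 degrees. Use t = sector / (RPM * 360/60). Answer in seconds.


t = 120 / (25.8 * 360) * 60 = 0.78 s

0.78 s


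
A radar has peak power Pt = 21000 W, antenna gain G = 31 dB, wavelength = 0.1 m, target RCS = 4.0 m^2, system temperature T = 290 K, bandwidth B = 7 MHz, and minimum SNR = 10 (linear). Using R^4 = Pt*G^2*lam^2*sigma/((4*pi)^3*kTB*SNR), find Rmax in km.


G_lin = 10^(31/10) = 1258.925412
R^4 = 21000 * 1258.925412^2 * 0.1^2 * 4.0 / ((4*pi)^3 * 1.38e-23 * 290 * 7000000.0 * 10)
R^4 = 2.39483e18 m^4
R_max = (2.39483e18)^(1/4) = 39338.6 m = 39.3 km

39.3 km


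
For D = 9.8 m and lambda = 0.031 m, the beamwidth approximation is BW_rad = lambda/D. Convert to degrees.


BW_rad = 0.031 / 9.8 = 0.003163
BW_deg = 0.18 degrees

0.18 degrees


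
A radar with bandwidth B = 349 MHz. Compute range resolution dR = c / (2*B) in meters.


dR = 3e8 / (2 * 349000000.0) = 0.43 m

0.43 m


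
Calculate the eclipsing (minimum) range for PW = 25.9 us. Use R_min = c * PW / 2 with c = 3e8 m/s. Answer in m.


R_min = 3e8 * 25.9e-6 / 2 = 3885.0 m

3885.0 m


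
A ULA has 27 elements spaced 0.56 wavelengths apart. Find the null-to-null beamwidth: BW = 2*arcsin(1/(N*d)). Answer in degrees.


1/(N*d) = 1/(27*0.56) = 0.066138
BW = 2*arcsin(0.066138) = 7.6 degrees

7.6 degrees


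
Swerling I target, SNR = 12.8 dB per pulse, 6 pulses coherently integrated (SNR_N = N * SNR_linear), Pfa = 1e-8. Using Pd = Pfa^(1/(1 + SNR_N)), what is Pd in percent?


SNR_lin = 10^(12.8/10) = 19.05461
SNR_N = 6 * 19.05461 = 114.32766
1/(1 + SNR_N) = 1/115.32766 = 0.0086709
Pd = (1e-8)^0.0086709 = 0.85238
Pd = 85.2%

85.2%


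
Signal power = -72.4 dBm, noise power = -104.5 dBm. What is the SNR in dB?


SNR = -72.4 - (-104.5) = 32.1 dB

32.1 dB


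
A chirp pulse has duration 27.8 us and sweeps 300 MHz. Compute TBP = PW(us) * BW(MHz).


TBP = 27.8 * 300 = 8340.0

8340.0


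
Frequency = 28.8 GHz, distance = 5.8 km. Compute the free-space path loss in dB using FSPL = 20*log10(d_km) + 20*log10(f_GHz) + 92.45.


20*log10(5.8) = 15.27
20*log10(28.8) = 29.19
FSPL = 136.9 dB

136.9 dB


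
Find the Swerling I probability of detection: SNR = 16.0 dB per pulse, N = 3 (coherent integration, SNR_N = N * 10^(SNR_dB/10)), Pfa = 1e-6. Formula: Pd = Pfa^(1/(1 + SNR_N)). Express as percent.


SNR_lin = 10^(16.0/10) = 39.81072
SNR_N = 3 * 39.81072 = 119.43216
1/(1 + SNR_N) = 1/120.43216 = 0.0083034
Pd = (1e-6)^0.0083034 = 0.89162
Pd = 89.2%

89.2%


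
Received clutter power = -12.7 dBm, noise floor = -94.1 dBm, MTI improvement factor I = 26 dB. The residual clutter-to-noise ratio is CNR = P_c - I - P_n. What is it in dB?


CNR = -12.7 - 26 - (-94.1) = 55.4 dB

55.4 dB


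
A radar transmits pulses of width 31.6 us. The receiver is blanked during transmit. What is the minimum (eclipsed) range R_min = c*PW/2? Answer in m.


R_min = 3e8 * 31.6e-6 / 2 = 4740.0 m

4740.0 m


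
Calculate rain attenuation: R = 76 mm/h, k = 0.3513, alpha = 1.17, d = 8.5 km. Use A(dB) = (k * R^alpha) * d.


gamma = 0.3513 * 76^1.17 = 55.748098 dB/km
A = 55.748098 * 8.5 = 473.86 dB

473.86 dB


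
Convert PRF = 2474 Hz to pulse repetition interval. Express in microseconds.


PRI = 1/2474 = 0.0004042037 s = 404.2 us

404.2 us


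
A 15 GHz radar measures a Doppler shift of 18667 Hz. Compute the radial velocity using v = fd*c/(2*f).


v = 18667 * 3e8 / (2 * 15000000000.0) = 186.7 m/s

186.7 m/s


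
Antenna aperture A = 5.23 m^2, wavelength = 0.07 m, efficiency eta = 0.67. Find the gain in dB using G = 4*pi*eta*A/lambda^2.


G_linear = 4*pi*0.67*5.23/0.07^2 = 8986.49
G_dB = 10*log10(8986.49) = 39.5 dB

39.5 dB


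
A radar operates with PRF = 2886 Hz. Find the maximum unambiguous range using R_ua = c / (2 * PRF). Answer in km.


R_ua = 3e8 / (2 * 2886) = 51975.1 m = 52.0 km

52.0 km


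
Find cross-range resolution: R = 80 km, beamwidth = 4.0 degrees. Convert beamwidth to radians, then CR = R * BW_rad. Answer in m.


BW_rad = 0.06981317
CR = 80000 * 0.06981317 = 5585.1 m

5585.1 m


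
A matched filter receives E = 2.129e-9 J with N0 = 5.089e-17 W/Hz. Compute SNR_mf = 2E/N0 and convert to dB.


SNR_lin = 2 * 2.129e-9 / 5.089e-17 = 8.367e7
SNR_dB = 10*log10(8.367e7) = 79.2 dB

79.2 dB


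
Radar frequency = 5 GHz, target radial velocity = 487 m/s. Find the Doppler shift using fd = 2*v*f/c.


fd = 2 * 487 * 5000000000.0 / 3e8 = 16233.3 Hz

16233.3 Hz


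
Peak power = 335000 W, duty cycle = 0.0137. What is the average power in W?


P_avg = 335000 * 0.0137 = 4589.5 W

4589.5 W


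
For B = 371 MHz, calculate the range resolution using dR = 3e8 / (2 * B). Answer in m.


dR = 3e8 / (2 * 371000000.0) = 0.4 m

0.4 m


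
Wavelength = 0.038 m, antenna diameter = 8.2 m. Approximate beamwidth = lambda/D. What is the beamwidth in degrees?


BW_rad = 0.038 / 8.2 = 0.004634
BW_deg = 0.27 degrees

0.27 degrees


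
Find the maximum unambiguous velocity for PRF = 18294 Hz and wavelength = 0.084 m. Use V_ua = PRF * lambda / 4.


V_ua = 18294 * 0.084 / 4 = 384.2 m/s

384.2 m/s


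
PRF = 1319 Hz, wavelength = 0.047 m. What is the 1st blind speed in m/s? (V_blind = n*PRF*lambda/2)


V_blind = 1 * 1319 * 0.047 / 2 = 31.0 m/s

31.0 m/s


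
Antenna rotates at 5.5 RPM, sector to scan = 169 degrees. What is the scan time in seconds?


t = 169 / (5.5 * 360) * 60 = 5.12 s

5.12 s


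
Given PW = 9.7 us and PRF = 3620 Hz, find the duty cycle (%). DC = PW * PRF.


DC = 9.7e-6 * 3620 * 100 = 3.51%

3.51%


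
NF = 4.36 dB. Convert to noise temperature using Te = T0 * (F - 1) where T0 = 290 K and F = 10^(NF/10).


NF_lin = 10^(4.36/10) = 2.728978
Te = 290 * (2.728978 - 1) = 501.4 K

501.4 K


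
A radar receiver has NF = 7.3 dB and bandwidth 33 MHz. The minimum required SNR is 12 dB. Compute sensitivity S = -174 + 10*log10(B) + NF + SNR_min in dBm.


10*log10(33000000.0) = 75.19
S = -174 + 75.19 + 7.3 + 12 = -79.5 dBm

-79.5 dBm


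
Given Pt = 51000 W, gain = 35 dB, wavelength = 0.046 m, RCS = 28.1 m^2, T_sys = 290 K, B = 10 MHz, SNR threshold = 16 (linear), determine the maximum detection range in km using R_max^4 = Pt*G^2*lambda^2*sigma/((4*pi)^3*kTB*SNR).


G_lin = 10^(35/10) = 3162.27766
R^4 = 51000 * 3162.27766^2 * 0.046^2 * 28.1 / ((4*pi)^3 * 1.38e-23 * 290 * 10000000.0 * 16)
R^4 = 2.38652e19 m^4
R_max = (2.38652e19)^(1/4) = 69894.2 m = 69.9 km

69.9 km


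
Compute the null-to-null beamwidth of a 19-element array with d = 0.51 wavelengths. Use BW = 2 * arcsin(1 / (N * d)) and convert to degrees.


1/(N*d) = 1/(19*0.51) = 0.103199
BW = 2*arcsin(0.103199) = 11.8 degrees

11.8 degrees


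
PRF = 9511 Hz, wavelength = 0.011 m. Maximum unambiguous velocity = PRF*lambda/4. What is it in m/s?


V_ua = 9511 * 0.011 / 4 = 26.2 m/s

26.2 m/s


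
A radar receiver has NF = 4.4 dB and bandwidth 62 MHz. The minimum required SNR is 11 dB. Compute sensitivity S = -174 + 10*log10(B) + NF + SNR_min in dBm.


10*log10(62000000.0) = 77.92
S = -174 + 77.92 + 4.4 + 11 = -80.7 dBm

-80.7 dBm


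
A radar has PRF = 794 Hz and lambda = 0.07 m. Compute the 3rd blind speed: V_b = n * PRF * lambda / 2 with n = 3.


V_blind = 3 * 794 * 0.07 / 2 = 83.4 m/s

83.4 m/s


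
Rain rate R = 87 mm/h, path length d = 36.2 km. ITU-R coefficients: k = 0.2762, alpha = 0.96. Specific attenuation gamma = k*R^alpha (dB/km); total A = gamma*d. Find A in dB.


gamma = 0.2762 * 87^0.96 = 20.098431 dB/km
A = 20.098431 * 36.2 = 727.56 dB

727.56 dB


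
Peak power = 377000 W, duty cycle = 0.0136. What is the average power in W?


P_avg = 377000 * 0.0136 = 5127.2 W

5127.2 W


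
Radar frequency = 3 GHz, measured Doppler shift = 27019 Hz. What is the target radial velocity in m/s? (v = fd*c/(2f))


v = 27019 * 3e8 / (2 * 3000000000.0) = 1351.0 m/s

1351.0 m/s


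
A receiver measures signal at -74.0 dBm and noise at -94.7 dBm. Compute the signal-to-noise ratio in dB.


SNR = -74.0 - (-94.7) = 20.7 dB

20.7 dB


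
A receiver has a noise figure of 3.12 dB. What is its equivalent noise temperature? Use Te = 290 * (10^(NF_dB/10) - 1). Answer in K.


NF_lin = 10^(3.12/10) = 2.051162
Te = 290 * (2.051162 - 1) = 304.8 K

304.8 K


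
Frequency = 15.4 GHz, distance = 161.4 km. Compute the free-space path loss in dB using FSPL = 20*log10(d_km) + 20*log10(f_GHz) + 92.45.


20*log10(161.4) = 44.16
20*log10(15.4) = 23.75
FSPL = 160.4 dB

160.4 dB


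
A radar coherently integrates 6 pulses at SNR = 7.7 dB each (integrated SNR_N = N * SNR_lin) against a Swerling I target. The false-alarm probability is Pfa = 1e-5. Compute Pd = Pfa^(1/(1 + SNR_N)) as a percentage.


SNR_lin = 10^(7.7/10) = 5.88844
SNR_N = 6 * 5.88844 = 35.33064
1/(1 + SNR_N) = 1/36.33064 = 0.027525
Pd = (1e-5)^0.027525 = 0.72841
Pd = 72.8%

72.8%


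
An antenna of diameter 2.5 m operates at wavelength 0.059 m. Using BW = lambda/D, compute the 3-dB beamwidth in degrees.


BW_rad = 0.059 / 2.5 = 0.0236
BW_deg = 1.35 degrees

1.35 degrees


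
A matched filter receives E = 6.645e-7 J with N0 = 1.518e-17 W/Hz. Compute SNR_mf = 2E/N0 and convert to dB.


SNR_lin = 2 * 6.645e-7 / 1.518e-17 = 8.755e10
SNR_dB = 10*log10(8.755e10) = 109.4 dB

109.4 dB


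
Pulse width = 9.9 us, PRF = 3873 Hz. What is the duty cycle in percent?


DC = 9.9e-6 * 3873 * 100 = 3.83%

3.83%


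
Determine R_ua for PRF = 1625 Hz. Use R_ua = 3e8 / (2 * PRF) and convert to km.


R_ua = 3e8 / (2 * 1625) = 92307.7 m = 92.3 km

92.3 km


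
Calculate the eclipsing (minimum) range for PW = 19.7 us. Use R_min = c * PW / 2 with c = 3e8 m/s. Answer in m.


R_min = 3e8 * 19.7e-6 / 2 = 2955.0 m

2955.0 m


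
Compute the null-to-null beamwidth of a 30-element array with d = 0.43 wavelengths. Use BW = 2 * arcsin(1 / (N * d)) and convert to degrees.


1/(N*d) = 1/(30*0.43) = 0.077519
BW = 2*arcsin(0.077519) = 8.9 degrees

8.9 degrees


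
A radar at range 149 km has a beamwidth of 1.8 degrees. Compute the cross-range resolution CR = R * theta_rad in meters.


BW_rad = 0.031415927
CR = 149000 * 0.031415927 = 4681.0 m

4681.0 m


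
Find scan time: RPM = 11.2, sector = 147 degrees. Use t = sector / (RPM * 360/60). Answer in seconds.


t = 147 / (11.2 * 360) * 60 = 2.19 s

2.19 s


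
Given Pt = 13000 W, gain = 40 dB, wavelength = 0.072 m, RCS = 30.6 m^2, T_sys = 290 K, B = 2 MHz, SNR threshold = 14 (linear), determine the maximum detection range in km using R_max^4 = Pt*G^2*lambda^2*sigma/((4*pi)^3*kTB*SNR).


G_lin = 10^(40/10) = 10000.0
R^4 = 13000 * 10000.0^2 * 0.072^2 * 30.6 / ((4*pi)^3 * 1.38e-23 * 290 * 2000000.0 * 14)
R^4 = 9.27396e20 m^4
R_max = (9.27396e20)^(1/4) = 174508.4 m = 174.5 km

174.5 km


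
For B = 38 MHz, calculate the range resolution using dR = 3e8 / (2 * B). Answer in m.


dR = 3e8 / (2 * 38000000.0) = 3.95 m

3.95 m


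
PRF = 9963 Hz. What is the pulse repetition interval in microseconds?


PRI = 1/9963 = 0.0001003714 s = 100.4 us

100.4 us
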